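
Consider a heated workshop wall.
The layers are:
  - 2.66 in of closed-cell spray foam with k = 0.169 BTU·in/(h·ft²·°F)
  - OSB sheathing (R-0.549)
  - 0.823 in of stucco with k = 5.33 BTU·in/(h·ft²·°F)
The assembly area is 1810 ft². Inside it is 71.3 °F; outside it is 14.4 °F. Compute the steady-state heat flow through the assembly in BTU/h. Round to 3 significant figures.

6260 BTU/h

2.66/0.169 = 15.74
0.823/5.33 = 0.1544
R_total = 15.74 + 0.549 + 0.1544 = 16.44 ft²·°F·h/BTU
Q = A·ΔT/R = 1810 × (71.3 − 14.4) / 16.44 = 6263 BTU/h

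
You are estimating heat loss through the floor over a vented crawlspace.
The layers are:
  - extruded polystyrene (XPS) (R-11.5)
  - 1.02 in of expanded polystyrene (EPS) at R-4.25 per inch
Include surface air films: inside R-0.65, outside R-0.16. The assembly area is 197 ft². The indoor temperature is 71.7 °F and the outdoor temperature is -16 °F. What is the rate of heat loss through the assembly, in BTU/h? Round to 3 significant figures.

1.02 × 4.25 = 4.335
R_total = 0.65 + 11.5 + 4.335 + 0.16 = 16.64 ft²·°F·h/BTU
Q = A·ΔT/R = 197 × (71.7 − (-16)) / 16.64 = 1038 BTU/h

1040 BTU/h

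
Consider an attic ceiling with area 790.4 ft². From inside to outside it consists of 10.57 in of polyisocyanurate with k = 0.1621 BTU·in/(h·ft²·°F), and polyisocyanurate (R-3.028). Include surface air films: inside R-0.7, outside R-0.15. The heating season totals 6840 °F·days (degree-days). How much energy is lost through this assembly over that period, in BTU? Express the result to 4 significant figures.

1878000 BTU

10.57/0.1621 = 65.207
R_total = 0.7 + 65.207 + 3.028 + 0.15 = 69.085 ft²·°F·h/BTU
E = A × HDD × 24 / R = 790.4 × 6840 × 24 / 69.085 = 1878200 BTU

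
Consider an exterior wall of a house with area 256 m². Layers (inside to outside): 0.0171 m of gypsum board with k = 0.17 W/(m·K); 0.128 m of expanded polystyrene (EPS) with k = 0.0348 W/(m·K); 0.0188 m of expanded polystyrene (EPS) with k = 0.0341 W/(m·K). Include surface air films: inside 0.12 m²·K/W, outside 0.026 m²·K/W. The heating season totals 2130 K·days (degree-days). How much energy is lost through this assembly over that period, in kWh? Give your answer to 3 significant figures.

0.0171/0.17 = 0.1006
0.128/0.0348 = 3.678
0.0188/0.0341 = 0.5513
R_total = 0.12 + 0.1006 + 3.678 + 0.5513 + 0.026 = 4.476 m²·K/W
E = A × HDD × 24 / R / 1000 = 256 × 2130 × 24 / 4.476 / 1000 = 2924 kWh

2920 kWh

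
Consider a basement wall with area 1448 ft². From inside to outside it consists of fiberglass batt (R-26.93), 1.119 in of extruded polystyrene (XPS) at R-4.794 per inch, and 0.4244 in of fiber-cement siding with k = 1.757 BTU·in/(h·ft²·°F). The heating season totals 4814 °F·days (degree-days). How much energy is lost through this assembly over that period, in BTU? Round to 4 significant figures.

1.119 × 4.794 = 5.3645
0.4244/1.757 = 0.24155
R_total = 26.93 + 5.3645 + 0.24155 = 32.536 ft²·°F·h/BTU
E = A × HDD × 24 / R = 1448 × 4814 × 24 / 32.536 = 5141900 BTU

5142000 BTU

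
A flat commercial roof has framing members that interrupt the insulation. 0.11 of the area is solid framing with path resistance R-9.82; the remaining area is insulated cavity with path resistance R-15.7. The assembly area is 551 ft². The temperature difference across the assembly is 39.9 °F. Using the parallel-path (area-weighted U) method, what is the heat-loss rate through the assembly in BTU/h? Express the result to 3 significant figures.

1490 BTU/h

U_eff = 0.89/15.7 + 0.11/9.82 = 0.05669 + 0.0112 = 0.06789
R_eff = 1/U_eff = 14.73 ft²·°F·h/BTU
Q = 551 × 39.9 / 14.73 = 1493 BTU/h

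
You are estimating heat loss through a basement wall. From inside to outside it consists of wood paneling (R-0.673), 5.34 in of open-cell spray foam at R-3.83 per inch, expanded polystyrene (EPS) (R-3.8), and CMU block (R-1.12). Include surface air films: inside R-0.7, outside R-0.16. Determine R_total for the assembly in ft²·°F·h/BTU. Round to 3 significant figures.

26.9 ft²·°F·h/BTU

5.34 × 3.83 = 20.45
R_total = 0.7 + 0.673 + 20.45 + 3.8 + 1.12 + 0.16 = 26.91 ft²·°F·h/BTU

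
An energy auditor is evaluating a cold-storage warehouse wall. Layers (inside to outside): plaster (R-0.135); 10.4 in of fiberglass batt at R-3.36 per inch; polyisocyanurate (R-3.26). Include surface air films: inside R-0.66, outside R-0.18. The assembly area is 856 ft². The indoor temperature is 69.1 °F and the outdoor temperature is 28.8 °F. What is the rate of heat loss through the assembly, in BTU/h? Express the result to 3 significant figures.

10.4 × 3.36 = 34.94
R_total = 0.66 + 0.135 + 34.94 + 3.26 + 0.18 = 39.18 ft²·°F·h/BTU
Q = A·ΔT/R = 856 × (69.1 − 28.8) / 39.18 = 880.5 BTU/h

880 BTU/h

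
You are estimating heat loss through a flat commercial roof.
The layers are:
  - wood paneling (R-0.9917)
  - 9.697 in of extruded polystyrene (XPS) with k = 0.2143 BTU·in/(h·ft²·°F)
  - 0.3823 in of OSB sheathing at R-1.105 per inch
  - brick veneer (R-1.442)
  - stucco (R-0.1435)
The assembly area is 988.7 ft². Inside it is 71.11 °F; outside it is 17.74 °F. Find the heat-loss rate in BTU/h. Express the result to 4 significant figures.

9.697/0.2143 = 45.25
0.3823 × 1.105 = 0.42244
R_total = 0.9917 + 45.25 + 0.42244 + 1.442 + 0.1435 = 48.249 ft²·°F·h/BTU
Q = A·ΔT/R = 988.7 × (71.11 − 17.74) / 48.249 = 1093.6 BTU/h

1094 BTU/h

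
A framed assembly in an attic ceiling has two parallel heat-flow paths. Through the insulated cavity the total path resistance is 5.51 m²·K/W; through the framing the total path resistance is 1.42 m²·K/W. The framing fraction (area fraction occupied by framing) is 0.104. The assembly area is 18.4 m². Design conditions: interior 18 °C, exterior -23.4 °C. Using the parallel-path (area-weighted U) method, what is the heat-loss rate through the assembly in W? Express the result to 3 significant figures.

U_eff = 0.896/5.51 + 0.104/1.42 = 0.1626 + 0.07324 = 0.2359
R_eff = 1/U_eff = 4.24 m²·K/W
Q = 18.4 × (18 − (-23.4)) / 4.24 = 179.7 W

180 W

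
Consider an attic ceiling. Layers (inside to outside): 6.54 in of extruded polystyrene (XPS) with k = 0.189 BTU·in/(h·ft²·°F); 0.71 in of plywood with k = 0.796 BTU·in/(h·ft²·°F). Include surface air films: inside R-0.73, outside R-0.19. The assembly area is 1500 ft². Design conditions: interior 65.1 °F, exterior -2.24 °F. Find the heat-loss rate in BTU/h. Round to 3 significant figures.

2770 BTU/h

6.54/0.189 = 34.6
0.71/0.796 = 0.892
R_total = 0.73 + 34.6 + 0.892 + 0.19 = 36.42 ft²·°F·h/BTU
Q = A·ΔT/R = 1500 × (65.1 − (-2.24)) / 36.42 = 2774 BTU/h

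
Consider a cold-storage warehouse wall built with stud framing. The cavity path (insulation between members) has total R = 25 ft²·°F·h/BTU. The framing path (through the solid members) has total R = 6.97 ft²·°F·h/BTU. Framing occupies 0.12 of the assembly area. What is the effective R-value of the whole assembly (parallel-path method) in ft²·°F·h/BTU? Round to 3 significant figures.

U_eff = 0.88/25 + 0.12/6.97 = 0.0352 + 0.01722 = 0.05242
R_eff = 1/U_eff = 19.08 ft²·°F·h/BTU

19.1 ft²·°F·h/BTU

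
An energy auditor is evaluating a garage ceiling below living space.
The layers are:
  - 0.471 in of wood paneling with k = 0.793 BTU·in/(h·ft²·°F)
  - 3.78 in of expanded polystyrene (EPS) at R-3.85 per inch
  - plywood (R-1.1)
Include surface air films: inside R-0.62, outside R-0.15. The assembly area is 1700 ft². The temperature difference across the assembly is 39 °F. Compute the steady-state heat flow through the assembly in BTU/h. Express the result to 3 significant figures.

0.471/0.793 = 0.5939
3.78 × 3.85 = 14.55
R_total = 0.62 + 0.5939 + 14.55 + 1.1 + 0.15 = 17.02 ft²·°F·h/BTU
Q = A·ΔT/R = 1700 × 39 / 17.02 = 3896 BTU/h

3900 BTU/h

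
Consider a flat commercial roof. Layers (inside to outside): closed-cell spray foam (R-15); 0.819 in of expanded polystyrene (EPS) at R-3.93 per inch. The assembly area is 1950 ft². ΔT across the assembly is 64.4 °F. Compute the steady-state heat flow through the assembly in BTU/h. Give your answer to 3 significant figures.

6890 BTU/h

0.819 × 3.93 = 3.219
R_total = 15 + 3.219 = 18.22 ft²·°F·h/BTU
Q = A·ΔT/R = 1950 × 64.4 / 18.22 = 6893 BTU/h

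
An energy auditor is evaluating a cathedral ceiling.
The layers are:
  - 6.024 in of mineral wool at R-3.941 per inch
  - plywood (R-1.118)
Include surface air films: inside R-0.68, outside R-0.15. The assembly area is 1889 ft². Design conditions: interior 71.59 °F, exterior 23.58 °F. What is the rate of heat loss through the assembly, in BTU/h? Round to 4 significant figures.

6.024 × 3.941 = 23.741
R_total = 0.68 + 23.741 + 1.118 + 0.15 = 25.689 ft²·°F·h/BTU
Q = A·ΔT/R = 1889 × (71.59 − 23.58) / 25.689 = 3530.4 BTU/h

3530 BTU/h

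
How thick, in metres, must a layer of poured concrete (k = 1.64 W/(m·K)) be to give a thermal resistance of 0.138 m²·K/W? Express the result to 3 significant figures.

0.226 m

L = R·k = 0.138 × 1.64 = 0.2263 m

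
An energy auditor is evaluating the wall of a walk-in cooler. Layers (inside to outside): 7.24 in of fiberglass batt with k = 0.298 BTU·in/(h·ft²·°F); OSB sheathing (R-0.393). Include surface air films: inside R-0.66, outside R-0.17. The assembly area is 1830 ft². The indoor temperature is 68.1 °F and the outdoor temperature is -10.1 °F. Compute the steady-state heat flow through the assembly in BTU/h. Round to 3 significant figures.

7.24/0.298 = 24.3
R_total = 0.66 + 24.3 + 0.393 + 0.17 = 25.52 ft²·°F·h/BTU
Q = A·ΔT/R = 1830 × (68.1 − (-10.1)) / 25.52 = 5608 BTU/h

5610 BTU/h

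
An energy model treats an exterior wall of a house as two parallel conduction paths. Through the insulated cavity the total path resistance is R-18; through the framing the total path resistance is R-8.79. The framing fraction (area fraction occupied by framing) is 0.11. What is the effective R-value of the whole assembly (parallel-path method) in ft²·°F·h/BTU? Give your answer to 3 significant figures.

U_eff = 0.89/18 + 0.11/8.79 = 0.04944 + 0.01251 = 0.06196
R_eff = 1/U_eff = 16.14 ft²·°F·h/BTU

16.1 ft²·°F·h/BTU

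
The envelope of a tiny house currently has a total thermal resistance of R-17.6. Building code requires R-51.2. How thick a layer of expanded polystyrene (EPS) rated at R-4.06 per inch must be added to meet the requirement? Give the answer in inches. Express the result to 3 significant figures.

8.28 in

ΔR = 51.2 − 17.6 = 33.6 ft²·°F·h/BTU
L = ΔR / (R/in) = 33.6/4.06 = 8.276 in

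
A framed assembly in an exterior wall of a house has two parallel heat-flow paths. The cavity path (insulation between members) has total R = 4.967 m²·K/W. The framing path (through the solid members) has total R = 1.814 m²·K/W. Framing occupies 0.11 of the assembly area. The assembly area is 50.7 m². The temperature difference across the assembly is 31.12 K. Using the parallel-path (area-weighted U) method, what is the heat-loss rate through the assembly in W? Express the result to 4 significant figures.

378.4 W

U_eff = 0.89/4.967 + 0.11/1.814 = 0.17918 + 0.060639 = 0.23982
R_eff = 1/U_eff = 4.1698 m²·K/W
Q = 50.7 × 31.12 / 4.1698 = 378.39 W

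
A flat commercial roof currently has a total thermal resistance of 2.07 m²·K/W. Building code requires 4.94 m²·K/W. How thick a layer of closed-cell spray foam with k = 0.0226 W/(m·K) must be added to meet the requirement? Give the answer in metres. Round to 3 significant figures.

ΔR = 4.94 − 2.07 = 2.87 m²·K/W
L = ΔR × k = 2.87 × 0.0226 = 0.06486 m

0.0649 m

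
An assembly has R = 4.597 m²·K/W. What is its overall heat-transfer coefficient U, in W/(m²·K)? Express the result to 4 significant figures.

U = 1/R = 1/4.597 = 0.21753

0.2175 W/(m²·K)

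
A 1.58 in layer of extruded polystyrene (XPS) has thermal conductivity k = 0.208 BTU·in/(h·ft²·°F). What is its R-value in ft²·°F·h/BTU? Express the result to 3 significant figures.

R = L/k = 1.58/0.208 = 7.596 ft²·°F·h/BTU

7.60 ft²·°F·h/BTU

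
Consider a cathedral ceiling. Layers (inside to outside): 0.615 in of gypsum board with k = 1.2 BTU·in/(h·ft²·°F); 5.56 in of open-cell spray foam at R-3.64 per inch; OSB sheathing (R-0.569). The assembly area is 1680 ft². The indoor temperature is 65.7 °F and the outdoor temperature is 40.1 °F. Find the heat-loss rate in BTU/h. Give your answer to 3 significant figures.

2020 BTU/h

0.615/1.2 = 0.5125
5.56 × 3.64 = 20.24
R_total = 0.5125 + 20.24 + 0.569 = 21.32 ft²·°F·h/BTU
Q = A·ΔT/R = 1680 × (65.7 − 40.1) / 21.32 = 2017 BTU/h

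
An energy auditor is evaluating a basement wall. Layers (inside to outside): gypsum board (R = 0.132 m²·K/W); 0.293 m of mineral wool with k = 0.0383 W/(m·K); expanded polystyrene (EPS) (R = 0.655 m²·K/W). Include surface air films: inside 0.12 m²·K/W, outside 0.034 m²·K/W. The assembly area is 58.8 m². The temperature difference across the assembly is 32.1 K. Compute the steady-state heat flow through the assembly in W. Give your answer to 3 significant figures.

0.293/0.0383 = 7.65
R_total = 0.12 + 0.132 + 7.65 + 0.655 + 0.034 = 8.591 m²·K/W
Q = A·ΔT/R = 58.8 × 32.1 / 8.591 = 219.7 W

220 W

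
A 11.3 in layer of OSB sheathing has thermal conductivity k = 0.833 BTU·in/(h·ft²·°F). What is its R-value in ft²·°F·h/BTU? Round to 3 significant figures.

R = L/k = 11.3/0.833 = 13.57 ft²·°F·h/BTU

13.6 ft²·°F·h/BTU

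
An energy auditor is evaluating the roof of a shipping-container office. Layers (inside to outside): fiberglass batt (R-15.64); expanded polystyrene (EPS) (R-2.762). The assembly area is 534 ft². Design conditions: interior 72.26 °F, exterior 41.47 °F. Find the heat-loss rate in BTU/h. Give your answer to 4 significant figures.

R_total = 15.64 + 2.762 = 18.402 ft²·°F·h/BTU
Q = A·ΔT/R = 534 × (72.26 − 41.47) / 18.402 = 893.48 BTU/h

893.5 BTU/h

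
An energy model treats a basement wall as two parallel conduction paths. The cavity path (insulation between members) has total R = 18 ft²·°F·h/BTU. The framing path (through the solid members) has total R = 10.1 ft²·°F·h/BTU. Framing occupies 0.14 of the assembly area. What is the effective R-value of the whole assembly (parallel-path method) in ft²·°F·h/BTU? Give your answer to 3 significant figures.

16.2 ft²·°F·h/BTU

U_eff = 0.86/18 + 0.14/10.1 = 0.04778 + 0.01386 = 0.06164
R_eff = 1/U_eff = 16.22 ft²·°F·h/BTU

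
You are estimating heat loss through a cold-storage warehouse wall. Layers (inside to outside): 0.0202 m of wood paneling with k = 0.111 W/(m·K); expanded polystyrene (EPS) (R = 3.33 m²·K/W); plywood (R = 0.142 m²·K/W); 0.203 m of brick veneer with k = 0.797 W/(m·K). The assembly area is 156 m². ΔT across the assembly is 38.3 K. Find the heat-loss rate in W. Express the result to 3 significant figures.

0.0202/0.111 = 0.182
0.203/0.797 = 0.2547
R_total = 0.182 + 3.33 + 0.142 + 0.2547 = 3.909 m²·K/W
Q = A·ΔT/R = 156 × 38.3 / 3.909 = 1529 W

1530 W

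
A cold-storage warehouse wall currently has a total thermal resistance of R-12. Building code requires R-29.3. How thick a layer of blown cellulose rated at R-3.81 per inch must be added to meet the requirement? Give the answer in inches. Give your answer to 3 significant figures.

4.54 in

ΔR = 29.3 − 12 = 17.3 ft²·°F·h/BTU
L = ΔR / (R/in) = 17.3/3.81 = 4.541 in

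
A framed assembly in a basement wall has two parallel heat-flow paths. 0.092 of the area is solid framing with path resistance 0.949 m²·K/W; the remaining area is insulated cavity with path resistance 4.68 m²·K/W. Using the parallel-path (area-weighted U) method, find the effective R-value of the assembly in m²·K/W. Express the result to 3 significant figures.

3.44 m²·K/W

U_eff = 0.908/4.68 + 0.092/0.949 = 0.194 + 0.09694 = 0.291
R_eff = 1/U_eff = 3.437 m²·K/W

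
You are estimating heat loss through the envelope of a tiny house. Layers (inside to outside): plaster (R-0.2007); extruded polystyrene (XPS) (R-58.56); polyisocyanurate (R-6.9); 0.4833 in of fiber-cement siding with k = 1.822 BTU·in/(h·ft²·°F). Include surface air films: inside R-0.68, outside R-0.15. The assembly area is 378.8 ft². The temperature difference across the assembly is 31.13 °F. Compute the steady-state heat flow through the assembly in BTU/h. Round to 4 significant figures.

176.6 BTU/h

0.4833/1.822 = 0.26526
R_total = 0.68 + 0.2007 + 58.56 + 6.9 + 0.26526 + 0.15 = 66.756 ft²·°F·h/BTU
Q = A·ΔT/R = 378.8 × 31.13 / 66.756 = 176.64 BTU/h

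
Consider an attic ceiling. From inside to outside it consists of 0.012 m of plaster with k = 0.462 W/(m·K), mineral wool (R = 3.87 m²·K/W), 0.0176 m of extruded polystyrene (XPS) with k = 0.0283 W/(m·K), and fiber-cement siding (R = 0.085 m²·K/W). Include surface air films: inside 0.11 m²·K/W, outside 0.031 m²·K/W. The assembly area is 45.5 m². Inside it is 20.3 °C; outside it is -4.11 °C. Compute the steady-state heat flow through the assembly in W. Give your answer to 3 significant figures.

234 W

0.012/0.462 = 0.02597
0.0176/0.0283 = 0.6219
R_total = 0.11 + 0.02597 + 3.87 + 0.6219 + 0.085 + 0.031 = 4.744 m²·K/W
Q = A·ΔT/R = 45.5 × (20.3 − (-4.11)) / 4.744 = 234.1 W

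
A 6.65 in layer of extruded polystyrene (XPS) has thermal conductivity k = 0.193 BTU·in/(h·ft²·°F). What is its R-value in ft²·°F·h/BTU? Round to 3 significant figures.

R = L/k = 6.65/0.193 = 34.46 ft²·°F·h/BTU

34.5 ft²·°F·h/BTU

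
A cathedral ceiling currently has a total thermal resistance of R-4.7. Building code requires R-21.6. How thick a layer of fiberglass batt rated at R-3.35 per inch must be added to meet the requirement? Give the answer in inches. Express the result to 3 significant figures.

ΔR = 21.6 − 4.7 = 16.9 ft²·°F·h/BTU
L = ΔR / (R/in) = 16.9/3.35 = 5.045 in

5.04 in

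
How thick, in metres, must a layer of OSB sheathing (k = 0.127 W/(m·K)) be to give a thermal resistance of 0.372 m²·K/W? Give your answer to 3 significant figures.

0.0472 m

L = R·k = 0.372 × 0.127 = 0.04724 m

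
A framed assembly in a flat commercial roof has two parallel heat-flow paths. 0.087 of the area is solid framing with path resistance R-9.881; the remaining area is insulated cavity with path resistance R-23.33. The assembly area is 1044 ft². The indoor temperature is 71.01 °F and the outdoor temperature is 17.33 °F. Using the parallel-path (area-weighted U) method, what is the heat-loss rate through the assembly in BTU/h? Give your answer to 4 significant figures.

2687 BTU/h

U_eff = 0.913/23.33 + 0.087/9.881 = 0.039134 + 0.0088048 = 0.047939
R_eff = 1/U_eff = 20.86 ft²·°F·h/BTU
Q = 1044 × (71.01 − 17.33) / 20.86 = 2686.6 BTU/h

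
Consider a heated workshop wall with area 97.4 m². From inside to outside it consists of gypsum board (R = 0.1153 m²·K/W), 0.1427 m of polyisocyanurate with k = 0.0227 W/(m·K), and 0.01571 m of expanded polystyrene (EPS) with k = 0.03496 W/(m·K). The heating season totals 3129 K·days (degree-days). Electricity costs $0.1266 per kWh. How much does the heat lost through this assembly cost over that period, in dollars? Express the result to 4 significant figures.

135.2 dollars

0.1427/0.0227 = 6.2863
0.01571/0.03496 = 0.44937
R_total = 0.1153 + 6.2863 + 0.44937 = 6.851 m²·K/W
E = A × HDD × 24 / R / 1000 = 97.4 × 3129 × 24 / 6.851 / 1000 = 1067.6 kWh
Cost = 1067.6 × 0.1266 = $135.16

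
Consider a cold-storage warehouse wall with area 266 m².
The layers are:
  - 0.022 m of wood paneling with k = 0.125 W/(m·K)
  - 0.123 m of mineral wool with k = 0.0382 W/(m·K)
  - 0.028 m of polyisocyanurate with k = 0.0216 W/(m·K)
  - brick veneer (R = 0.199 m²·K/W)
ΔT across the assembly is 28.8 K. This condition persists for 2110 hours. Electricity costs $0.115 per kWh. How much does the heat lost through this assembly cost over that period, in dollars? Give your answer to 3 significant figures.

380 dollars

0.022/0.125 = 0.176
0.123/0.0382 = 3.22
0.028/0.0216 = 1.296
R_total = 0.176 + 3.22 + 1.296 + 0.199 = 4.891 m²·K/W
Q = 266 × 28.8 / 4.891 = 1566 W
E = 1566 W × 2110 h / 1000 = 3305 kWh
Cost = 3305 × 0.115 = $380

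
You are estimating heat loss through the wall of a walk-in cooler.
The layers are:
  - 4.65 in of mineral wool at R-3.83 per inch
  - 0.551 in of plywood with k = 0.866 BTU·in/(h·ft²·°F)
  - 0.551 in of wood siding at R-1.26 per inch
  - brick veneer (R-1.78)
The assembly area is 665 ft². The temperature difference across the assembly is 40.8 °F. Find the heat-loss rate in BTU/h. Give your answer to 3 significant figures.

1300 BTU/h

4.65 × 3.83 = 17.81
0.551/0.866 = 0.6363
0.551 × 1.26 = 0.6943
R_total = 17.81 + 0.6363 + 0.6943 + 1.78 = 20.92 ft²·°F·h/BTU
Q = A·ΔT/R = 665 × 40.8 / 20.92 = 1297 BTU/h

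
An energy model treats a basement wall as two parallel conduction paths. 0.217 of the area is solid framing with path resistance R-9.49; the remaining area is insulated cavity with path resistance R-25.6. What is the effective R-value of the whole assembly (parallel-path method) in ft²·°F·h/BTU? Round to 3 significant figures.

U_eff = 0.783/25.6 + 0.217/9.49 = 0.03059 + 0.02287 = 0.05345
R_eff = 1/U_eff = 18.71 ft²·°F·h/BTU

18.7 ft²·°F·h/BTU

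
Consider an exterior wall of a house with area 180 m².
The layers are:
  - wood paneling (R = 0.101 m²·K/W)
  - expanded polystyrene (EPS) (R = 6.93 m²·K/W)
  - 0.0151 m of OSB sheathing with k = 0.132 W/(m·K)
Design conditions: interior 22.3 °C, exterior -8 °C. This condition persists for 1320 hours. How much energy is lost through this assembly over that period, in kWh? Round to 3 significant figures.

1010 kWh

0.0151/0.132 = 0.1144
R_total = 0.101 + 6.93 + 0.1144 = 7.145 m²·K/W
Q = 180 × (22.3 − (-8)) / 7.145 = 763.3 W
E = 763.3 W × 1320 h / 1000 = 1008 kWh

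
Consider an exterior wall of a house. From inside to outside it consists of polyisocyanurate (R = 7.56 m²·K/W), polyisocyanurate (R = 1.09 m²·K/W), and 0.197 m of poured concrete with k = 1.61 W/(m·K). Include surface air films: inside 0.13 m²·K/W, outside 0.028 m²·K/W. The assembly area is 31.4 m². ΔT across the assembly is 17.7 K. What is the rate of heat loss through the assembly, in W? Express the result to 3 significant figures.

0.197/1.61 = 0.1224
R_total = 0.13 + 7.56 + 1.09 + 0.1224 + 0.028 = 8.93 m²·K/W
Q = A·ΔT/R = 31.4 × 17.7 / 8.93 = 62.23 W

62.2 W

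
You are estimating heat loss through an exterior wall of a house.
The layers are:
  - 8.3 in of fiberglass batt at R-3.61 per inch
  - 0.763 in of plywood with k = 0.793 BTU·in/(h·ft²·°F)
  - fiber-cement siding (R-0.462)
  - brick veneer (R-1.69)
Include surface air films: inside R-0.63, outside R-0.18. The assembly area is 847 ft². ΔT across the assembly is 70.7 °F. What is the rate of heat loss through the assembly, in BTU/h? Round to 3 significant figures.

8.3 × 3.61 = 29.96
0.763/0.793 = 0.9622
R_total = 0.63 + 29.96 + 0.9622 + 0.462 + 1.69 + 0.18 = 33.89 ft²·°F·h/BTU
Q = A·ΔT/R = 847 × 70.7 / 33.89 = 1767 BTU/h

1770 BTU/h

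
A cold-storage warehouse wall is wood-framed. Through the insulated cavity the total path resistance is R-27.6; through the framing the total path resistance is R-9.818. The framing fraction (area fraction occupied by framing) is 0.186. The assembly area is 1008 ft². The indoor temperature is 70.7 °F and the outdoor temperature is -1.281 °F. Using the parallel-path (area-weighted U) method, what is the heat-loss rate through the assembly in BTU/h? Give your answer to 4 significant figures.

U_eff = 0.814/27.6 + 0.186/9.818 = 0.029493 + 0.018945 = 0.048438
R_eff = 1/U_eff = 20.645 ft²·°F·h/BTU
Q = 1008 × (70.7 − (-1.281)) / 20.645 = 3514.5 BTU/h

3514 BTU/h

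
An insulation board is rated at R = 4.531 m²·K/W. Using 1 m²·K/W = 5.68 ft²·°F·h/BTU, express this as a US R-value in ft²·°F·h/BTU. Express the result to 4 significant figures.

R_US = 4.531 × 5.68 = 25.736

25.74 ft²·°F·h/BTU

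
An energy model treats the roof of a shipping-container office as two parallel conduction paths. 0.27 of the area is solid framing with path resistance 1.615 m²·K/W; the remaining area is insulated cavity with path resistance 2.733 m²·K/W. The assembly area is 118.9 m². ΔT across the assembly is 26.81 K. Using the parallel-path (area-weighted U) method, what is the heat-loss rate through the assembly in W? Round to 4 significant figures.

1384 W

U_eff = 0.73/2.733 + 0.27/1.615 = 0.26711 + 0.16718 = 0.43429
R_eff = 1/U_eff = 2.3026 m²·K/W
Q = 118.9 × 26.81 / 2.3026 = 1384.4 W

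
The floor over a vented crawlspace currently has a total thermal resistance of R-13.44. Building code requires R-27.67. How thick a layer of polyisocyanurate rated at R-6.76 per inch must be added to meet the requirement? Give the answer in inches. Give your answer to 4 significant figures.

2.105 in

ΔR = 27.67 − 13.44 = 14.23 ft²·°F·h/BTU
L = ΔR / (R/in) = 14.23/6.76 = 2.105 in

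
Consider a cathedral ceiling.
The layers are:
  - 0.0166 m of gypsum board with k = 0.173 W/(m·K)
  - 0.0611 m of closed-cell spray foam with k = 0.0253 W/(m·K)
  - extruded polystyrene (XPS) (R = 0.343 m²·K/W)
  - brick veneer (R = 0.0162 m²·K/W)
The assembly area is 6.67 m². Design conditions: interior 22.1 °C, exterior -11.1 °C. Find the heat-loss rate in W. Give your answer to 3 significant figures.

0.0166/0.173 = 0.09595
0.0611/0.0253 = 2.415
R_total = 0.09595 + 2.415 + 0.343 + 0.0162 = 2.87 m²·K/W
Q = A·ΔT/R = 6.67 × (22.1 − (-11.1)) / 2.87 = 77.15 W

77.2 W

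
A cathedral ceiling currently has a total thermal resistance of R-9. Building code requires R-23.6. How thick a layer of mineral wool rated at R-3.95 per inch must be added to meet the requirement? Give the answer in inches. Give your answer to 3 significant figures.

3.70 in

ΔR = 23.6 − 9 = 14.6 ft²·°F·h/BTU
L = ΔR / (R/in) = 14.6/3.95 = 3.696 in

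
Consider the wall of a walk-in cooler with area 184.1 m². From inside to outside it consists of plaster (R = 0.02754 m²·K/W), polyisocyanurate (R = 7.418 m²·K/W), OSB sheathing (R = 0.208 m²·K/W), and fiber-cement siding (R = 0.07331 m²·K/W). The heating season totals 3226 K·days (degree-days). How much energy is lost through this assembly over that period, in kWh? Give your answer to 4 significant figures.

R_total = 0.02754 + 7.418 + 0.208 + 0.07331 = 7.7268 m²·K/W
E = A × HDD × 24 / R / 1000 = 184.1 × 3226 × 24 / 7.7268 / 1000 = 1844.7 kWh

1845 kWh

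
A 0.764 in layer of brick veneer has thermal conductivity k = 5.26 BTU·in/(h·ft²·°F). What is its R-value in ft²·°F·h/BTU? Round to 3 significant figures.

R = L/k = 0.764/5.26 = 0.1452 ft²·°F·h/BTU

0.145 ft²·°F·h/BTU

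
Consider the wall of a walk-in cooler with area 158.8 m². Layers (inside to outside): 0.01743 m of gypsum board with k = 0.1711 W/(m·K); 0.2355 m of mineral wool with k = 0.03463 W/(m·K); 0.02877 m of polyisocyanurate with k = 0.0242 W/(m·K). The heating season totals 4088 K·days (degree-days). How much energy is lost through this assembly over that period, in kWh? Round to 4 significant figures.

1926 kWh

0.01743/0.1711 = 0.10187
0.2355/0.03463 = 6.8005
0.02877/0.0242 = 1.1888
R_total = 0.10187 + 6.8005 + 1.1888 = 8.0912 m²·K/W
E = A × HDD × 24 / R / 1000 = 158.8 × 4088 × 24 / 8.0912 / 1000 = 1925.6 kWh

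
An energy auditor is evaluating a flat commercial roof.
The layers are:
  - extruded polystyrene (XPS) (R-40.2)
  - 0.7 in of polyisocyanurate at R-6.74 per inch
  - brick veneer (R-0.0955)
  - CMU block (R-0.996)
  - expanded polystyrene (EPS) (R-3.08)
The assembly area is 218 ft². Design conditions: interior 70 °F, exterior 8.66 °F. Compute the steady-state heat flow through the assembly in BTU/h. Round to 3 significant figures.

0.7 × 6.74 = 4.718
R_total = 40.2 + 4.718 + 0.0955 + 0.996 + 3.08 = 49.09 ft²·°F·h/BTU
Q = A·ΔT/R = 218 × (70 − 8.66) / 49.09 = 272.4 BTU/h

272 BTU/h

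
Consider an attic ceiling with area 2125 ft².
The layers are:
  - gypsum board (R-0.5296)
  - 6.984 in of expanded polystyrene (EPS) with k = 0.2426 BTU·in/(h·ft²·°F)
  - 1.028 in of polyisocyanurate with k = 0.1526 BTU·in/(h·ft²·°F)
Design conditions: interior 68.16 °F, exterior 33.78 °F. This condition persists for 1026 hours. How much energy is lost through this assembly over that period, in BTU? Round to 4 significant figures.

2079000 BTU

6.984/0.2426 = 28.788
1.028/0.1526 = 6.7366
R_total = 0.5296 + 28.788 + 6.7366 = 36.054 ft²·°F·h/BTU
Q = 2125 × (68.16 − 33.78) / 36.054 = 2026.3 BTU/h
E = 2026.3 × 1026 = 2079000 BTU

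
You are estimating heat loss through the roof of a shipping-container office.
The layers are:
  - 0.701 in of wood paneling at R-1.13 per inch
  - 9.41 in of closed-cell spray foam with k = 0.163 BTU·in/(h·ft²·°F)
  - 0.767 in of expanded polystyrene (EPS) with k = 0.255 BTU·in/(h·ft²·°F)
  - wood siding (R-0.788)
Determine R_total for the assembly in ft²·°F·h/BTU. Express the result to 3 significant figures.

0.701 × 1.13 = 0.7921
9.41/0.163 = 57.73
0.767/0.255 = 3.008
R_total = 0.7921 + 57.73 + 3.008 + 0.788 = 62.32 ft²·°F·h/BTU

62.3 ft²·°F·h/BTU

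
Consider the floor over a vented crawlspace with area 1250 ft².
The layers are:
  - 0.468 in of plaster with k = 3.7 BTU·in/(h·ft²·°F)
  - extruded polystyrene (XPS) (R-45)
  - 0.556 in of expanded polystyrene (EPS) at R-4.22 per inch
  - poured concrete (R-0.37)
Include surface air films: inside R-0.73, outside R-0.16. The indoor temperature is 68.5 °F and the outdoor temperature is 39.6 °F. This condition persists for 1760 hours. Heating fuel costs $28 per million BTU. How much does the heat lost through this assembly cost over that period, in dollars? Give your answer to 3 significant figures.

0.468/3.7 = 0.1265
0.556 × 4.22 = 2.346
R_total = 0.73 + 0.1265 + 45 + 2.346 + 0.37 + 0.16 = 48.73 ft²·°F·h/BTU
Q = 1250 × (68.5 − 39.6) / 48.73 = 741.3 BTU/h
E = 741.3 × 1760 = 1305000 BTU
Cost = 1305000/10⁶ × 28 = $36.53

36.5 dollars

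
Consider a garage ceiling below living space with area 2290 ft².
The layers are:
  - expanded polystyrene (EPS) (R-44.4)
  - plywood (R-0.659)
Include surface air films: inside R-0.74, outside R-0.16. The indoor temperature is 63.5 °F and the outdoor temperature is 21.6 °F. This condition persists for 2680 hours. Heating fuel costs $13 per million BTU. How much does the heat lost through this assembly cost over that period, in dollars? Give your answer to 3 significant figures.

R_total = 0.74 + 44.4 + 0.659 + 0.16 = 45.96 ft²·°F·h/BTU
Q = 2290 × (63.5 − 21.6) / 45.96 = 2088 BTU/h
E = 2088 × 2680 = 5595000 BTU
Cost = 5595000/10⁶ × 13 = $72.74

72.7 dollars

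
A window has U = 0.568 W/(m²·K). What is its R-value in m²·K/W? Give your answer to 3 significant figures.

1.76 m²·K/W

R = 1/U = 1/0.568 = 1.761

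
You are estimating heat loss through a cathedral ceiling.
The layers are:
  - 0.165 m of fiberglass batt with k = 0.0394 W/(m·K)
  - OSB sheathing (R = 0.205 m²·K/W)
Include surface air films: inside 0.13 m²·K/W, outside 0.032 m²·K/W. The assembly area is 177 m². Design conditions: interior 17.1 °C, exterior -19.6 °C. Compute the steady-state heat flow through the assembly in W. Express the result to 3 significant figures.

1430 W

0.165/0.0394 = 4.188
R_total = 0.13 + 4.188 + 0.205 + 0.032 = 4.555 m²·K/W
Q = A·ΔT/R = 177 × (17.1 − (-19.6)) / 4.555 = 1426 W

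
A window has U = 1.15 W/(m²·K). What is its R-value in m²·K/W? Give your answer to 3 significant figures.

R = 1/U = 1/1.15 = 0.8696

0.870 m²·K/W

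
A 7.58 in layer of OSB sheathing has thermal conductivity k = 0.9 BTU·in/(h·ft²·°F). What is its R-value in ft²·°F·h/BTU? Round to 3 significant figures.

R = L/k = 7.58/0.9 = 8.422 ft²·°F·h/BTU

8.42 ft²·°F·h/BTU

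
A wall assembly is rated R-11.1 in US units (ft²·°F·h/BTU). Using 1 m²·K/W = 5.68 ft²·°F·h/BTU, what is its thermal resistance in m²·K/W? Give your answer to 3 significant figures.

1.95 m²·K/W

R_SI = 11.1/5.68 = 1.954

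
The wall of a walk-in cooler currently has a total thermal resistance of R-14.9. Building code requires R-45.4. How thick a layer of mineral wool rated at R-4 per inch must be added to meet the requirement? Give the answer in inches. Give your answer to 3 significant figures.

7.62 in

ΔR = 45.4 − 14.9 = 30.5 ft²·°F·h/BTU
L = ΔR / (R/in) = 30.5/4 = 7.625 in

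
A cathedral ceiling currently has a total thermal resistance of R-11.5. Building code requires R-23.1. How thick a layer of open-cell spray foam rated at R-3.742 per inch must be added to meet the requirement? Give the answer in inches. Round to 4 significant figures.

3.100 in

ΔR = 23.1 − 11.5 = 11.6 ft²·°F·h/BTU
L = ΔR / (R/in) = 11.6/3.742 = 3.0999 in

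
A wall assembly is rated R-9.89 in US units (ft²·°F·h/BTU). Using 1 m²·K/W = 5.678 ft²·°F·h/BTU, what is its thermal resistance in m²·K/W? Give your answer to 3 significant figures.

R_SI = 9.89/5.678 = 1.742

1.74 m²·K/W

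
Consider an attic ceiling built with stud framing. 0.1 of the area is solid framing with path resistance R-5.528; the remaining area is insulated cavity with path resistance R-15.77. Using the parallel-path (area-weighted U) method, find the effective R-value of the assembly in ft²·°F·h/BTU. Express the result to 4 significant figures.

13.30 ft²·°F·h/BTU

U_eff = 0.9/15.77 + 0.1/5.528 = 0.05707 + 0.01809 = 0.07516
R_eff = 1/U_eff = 13.305 ft²·°F·h/BTU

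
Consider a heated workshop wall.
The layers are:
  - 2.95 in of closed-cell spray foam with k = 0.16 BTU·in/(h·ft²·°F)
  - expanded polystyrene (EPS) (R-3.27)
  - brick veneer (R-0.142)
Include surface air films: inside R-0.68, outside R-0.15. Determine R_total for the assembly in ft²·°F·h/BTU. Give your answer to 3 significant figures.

2.95/0.16 = 18.44
R_total = 0.68 + 18.44 + 3.27 + 0.142 + 0.15 = 22.68 ft²·°F·h/BTU

22.7 ft²·°F·h/BTU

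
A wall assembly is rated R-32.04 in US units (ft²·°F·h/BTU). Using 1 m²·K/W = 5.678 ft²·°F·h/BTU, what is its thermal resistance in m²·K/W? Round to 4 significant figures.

R_SI = 32.04/5.678 = 5.6428

5.643 m²·K/W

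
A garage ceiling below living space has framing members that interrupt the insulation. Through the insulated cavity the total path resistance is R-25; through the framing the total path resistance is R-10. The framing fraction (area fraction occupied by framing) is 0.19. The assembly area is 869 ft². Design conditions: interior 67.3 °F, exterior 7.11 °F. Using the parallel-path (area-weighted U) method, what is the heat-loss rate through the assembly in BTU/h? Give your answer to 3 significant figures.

2690 BTU/h

U_eff = 0.81/25 + 0.19/10 = 0.0324 + 0.019 = 0.0514
R_eff = 1/U_eff = 19.46 ft²·°F·h/BTU
Q = 869 × (67.3 − 7.11) / 19.46 = 2688 BTU/h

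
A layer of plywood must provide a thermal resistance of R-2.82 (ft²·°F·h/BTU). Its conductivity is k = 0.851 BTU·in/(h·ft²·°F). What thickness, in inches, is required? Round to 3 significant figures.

L = R × k = 2.82 × 0.851 = 2.4 in

2.40 in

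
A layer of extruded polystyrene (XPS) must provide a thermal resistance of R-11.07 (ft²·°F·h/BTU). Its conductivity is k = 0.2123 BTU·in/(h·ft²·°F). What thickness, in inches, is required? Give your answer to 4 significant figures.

L = R × k = 11.07 × 0.2123 = 2.3502 in

2.350 in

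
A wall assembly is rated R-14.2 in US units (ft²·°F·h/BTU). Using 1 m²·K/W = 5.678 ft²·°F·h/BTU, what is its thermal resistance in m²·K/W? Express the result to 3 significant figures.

2.50 m²·K/W

R_SI = 14.2/5.678 = 2.501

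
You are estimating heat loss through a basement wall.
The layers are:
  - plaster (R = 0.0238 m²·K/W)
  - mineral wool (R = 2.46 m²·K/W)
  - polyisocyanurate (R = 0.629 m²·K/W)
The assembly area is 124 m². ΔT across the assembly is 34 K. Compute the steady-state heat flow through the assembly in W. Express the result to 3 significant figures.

R_total = 0.0238 + 2.46 + 0.629 = 3.113 m²·K/W
Q = A·ΔT/R = 124 × 34 / 3.113 = 1354 W

1350 W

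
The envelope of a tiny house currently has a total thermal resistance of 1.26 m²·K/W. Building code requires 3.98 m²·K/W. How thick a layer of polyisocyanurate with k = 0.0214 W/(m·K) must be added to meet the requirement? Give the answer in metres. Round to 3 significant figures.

ΔR = 3.98 − 1.26 = 2.72 m²·K/W
L = ΔR × k = 2.72 × 0.0214 = 0.05821 m

0.0582 m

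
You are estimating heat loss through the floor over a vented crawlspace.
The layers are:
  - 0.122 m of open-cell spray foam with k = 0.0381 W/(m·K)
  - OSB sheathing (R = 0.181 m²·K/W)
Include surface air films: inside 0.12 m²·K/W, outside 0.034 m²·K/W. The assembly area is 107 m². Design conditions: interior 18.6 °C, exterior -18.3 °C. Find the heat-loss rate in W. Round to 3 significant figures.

1120 W

0.122/0.0381 = 3.202
R_total = 0.12 + 3.202 + 0.181 + 0.034 = 3.537 m²·K/W
Q = A·ΔT/R = 107 × (18.6 − (-18.3)) / 3.537 = 1116 W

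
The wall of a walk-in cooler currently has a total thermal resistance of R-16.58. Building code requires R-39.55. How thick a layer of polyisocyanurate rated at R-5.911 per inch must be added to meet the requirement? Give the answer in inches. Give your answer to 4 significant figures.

3.886 in

ΔR = 39.55 − 16.58 = 22.97 ft²·°F·h/BTU
L = ΔR / (R/in) = 22.97/5.911 = 3.886 in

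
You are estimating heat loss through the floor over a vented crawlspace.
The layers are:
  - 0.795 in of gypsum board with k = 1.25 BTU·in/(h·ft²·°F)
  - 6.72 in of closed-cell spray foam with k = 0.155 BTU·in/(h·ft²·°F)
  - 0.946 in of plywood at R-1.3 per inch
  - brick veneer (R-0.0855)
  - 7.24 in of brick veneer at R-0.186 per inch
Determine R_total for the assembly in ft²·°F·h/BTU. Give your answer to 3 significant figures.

0.795/1.25 = 0.636
6.72/0.155 = 43.35
0.946 × 1.3 = 1.23
7.24 × 0.186 = 1.347
R_total = 0.636 + 43.35 + 1.23 + 0.0855 + 1.347 = 46.65 ft²·°F·h/BTU

46.7 ft²·°F·h/BTU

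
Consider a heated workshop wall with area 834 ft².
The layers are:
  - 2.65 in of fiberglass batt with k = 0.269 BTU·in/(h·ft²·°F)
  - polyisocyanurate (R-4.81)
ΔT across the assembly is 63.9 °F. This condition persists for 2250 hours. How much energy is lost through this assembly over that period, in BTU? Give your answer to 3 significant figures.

8180000 BTU

2.65/0.269 = 9.851
R_total = 9.851 + 4.81 = 14.66 ft²·°F·h/BTU
Q = 834 × 63.9 / 14.66 = 3635 BTU/h
E = 3635 × 2250 = 8179000 BTU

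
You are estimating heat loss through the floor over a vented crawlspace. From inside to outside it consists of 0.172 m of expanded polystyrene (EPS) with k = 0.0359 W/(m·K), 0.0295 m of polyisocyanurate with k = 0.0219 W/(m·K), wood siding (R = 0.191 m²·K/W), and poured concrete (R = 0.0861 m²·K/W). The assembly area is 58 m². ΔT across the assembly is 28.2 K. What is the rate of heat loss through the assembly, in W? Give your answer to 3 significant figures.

255 W

0.172/0.0359 = 4.791
0.0295/0.0219 = 1.347
R_total = 4.791 + 1.347 + 0.191 + 0.0861 = 6.415 m²·K/W
Q = A·ΔT/R = 58 × 28.2 / 6.415 = 255 W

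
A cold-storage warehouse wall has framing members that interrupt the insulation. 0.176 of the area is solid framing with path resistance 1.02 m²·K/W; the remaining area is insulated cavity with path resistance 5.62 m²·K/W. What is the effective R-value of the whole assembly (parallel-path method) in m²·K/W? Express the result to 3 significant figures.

U_eff = 0.824/5.62 + 0.176/1.02 = 0.1466 + 0.1725 = 0.3192
R_eff = 1/U_eff = 3.133 m²·K/W

3.13 m²·K/W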